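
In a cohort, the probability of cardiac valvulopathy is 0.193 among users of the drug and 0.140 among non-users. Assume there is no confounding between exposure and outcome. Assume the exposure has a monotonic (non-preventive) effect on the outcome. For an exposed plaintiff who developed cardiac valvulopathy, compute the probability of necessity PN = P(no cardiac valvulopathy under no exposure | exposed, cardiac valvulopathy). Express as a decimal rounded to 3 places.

PN ≈ 0.275

Let p₁ = 0.193, p₀ = 0.14.
Under exogeneity and monotonicity, PN = (p₁ − p₀) / p₁.
PN = (0.193 − 0.14) / 0.193 = 0.053 / 0.193 ≈ 0.2746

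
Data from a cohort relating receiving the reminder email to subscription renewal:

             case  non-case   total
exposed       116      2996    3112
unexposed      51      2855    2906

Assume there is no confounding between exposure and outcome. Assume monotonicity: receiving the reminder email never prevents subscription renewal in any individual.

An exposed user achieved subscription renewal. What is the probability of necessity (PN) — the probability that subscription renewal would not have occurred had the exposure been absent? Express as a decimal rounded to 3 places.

p₁ = P(outcome | exposed) = 116/3112 = 0.037275
p₀ = P(outcome | unexposed) = 51/2906 = 0.01755
Under exogeneity and monotonicity, PN = (p₁ − p₀) / p₁.
PN = (0.037275 − 0.01755) / 0.037275 = 0.019725 / 0.037275 ≈ 0.5292

PN ≈ 0.529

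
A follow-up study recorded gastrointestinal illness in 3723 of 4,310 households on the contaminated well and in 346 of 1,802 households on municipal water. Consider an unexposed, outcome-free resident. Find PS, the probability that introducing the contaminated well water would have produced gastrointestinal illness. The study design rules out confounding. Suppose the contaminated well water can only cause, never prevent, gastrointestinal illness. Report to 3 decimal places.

PS ≈ 0.831

p₁ = P(outcome | exposed) = 3723/4310 = 0.86381
p₀ = P(outcome | unexposed) = 346/1802 = 0.19201
Under exogeneity and monotonicity, PS = (p₁ − p₀) / (1 − p₀).
PS = (0.86381 − 0.19201) / (1 − 0.19201) = 0.6718 / 0.80799 ≈ 0.8314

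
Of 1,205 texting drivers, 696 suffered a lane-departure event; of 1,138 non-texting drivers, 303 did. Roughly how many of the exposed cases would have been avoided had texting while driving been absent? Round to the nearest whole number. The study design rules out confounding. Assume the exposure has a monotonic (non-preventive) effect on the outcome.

p₁ = P(outcome | exposed) = 696/1205 = 0.57759
p₀ = P(outcome | unexposed) = 303/1138 = 0.26626
PN = (p₁ − p₀)/p₁ = (0.57759 − 0.26626) / 0.57759 ≈ 0.53902.
Attributable cases ≈ PN × (exposed cases) = 0.53902 × 696 ≈ 375.16.

about 375 cases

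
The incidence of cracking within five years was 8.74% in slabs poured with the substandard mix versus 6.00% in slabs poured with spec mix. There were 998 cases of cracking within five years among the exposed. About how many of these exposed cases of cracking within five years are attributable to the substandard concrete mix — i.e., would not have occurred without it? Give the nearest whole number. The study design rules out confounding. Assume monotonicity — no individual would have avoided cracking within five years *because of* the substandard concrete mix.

p₁ = 0.0874, p₀ = 0.06.
PN = (p₁ − p₀)/p₁ = (0.0874 − 0.06) / 0.0874 ≈ 0.31350.
Attributable cases ≈ PN × (exposed cases) = 0.31350 × 998 ≈ 312.87.

about 313 cases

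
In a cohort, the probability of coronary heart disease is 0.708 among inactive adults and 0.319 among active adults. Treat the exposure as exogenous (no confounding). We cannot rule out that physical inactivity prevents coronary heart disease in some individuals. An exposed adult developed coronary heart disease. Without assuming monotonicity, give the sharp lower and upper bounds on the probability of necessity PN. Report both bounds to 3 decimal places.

0.549 ≤ PN ≤ 0.962

Let p₁ = 0.708, p₀ = 0.319.
Under exogeneity alone the bounds on PN are max{0,(p₁−p₀)/p₁} ≤ PN ≤ min{1,(1−p₀)/p₁}.
  lower = (p₁ − p₀)/p₁ = 0.389 / 0.708 ≈ 0.5494
  upper = min{1, (1 − p₀)/p₁} = 0.681 / 0.708 ≈ 0.9619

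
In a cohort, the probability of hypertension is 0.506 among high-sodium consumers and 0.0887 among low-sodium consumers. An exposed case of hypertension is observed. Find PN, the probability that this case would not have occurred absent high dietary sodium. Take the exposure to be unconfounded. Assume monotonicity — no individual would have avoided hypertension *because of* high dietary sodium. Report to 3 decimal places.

Let p₁ = 0.506, p₀ = 0.0887.
Under exogeneity and monotonicity, PN = (p₁ − p₀) / p₁.
PN = (0.506 − 0.0887) / 0.506 = 0.4173 / 0.506 ≈ 0.8247

PN ≈ 0.825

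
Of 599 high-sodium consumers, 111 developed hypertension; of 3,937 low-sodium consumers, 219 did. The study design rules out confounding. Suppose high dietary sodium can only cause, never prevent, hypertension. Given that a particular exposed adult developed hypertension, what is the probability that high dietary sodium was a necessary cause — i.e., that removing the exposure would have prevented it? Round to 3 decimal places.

PN ≈ 0.700

p₁ = P(outcome | exposed) = 111/599 = 0.18531
p₀ = P(outcome | unexposed) = 219/3937 = 0.055626
Under exogeneity and monotonicity, PN = (p₁ − p₀) / p₁.
PN = (0.18531 − 0.055626) / 0.18531 = 0.12968 / 0.18531 ≈ 0.6998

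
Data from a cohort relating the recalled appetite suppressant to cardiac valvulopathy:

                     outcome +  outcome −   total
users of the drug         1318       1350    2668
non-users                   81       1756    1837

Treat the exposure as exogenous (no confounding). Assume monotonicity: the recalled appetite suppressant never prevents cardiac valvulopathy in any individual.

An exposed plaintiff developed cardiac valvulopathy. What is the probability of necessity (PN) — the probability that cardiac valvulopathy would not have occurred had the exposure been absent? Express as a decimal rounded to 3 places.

PN ≈ 0.911

p₁ = P(outcome | exposed) = 1318/2668 = 0.494
p₀ = P(outcome | unexposed) = 81/1837 = 0.044094
Under exogeneity and monotonicity, PN = (p₁ − p₀)/p₁.
PN = (0.494 − 0.044094) / 0.494 ≈ 0.9107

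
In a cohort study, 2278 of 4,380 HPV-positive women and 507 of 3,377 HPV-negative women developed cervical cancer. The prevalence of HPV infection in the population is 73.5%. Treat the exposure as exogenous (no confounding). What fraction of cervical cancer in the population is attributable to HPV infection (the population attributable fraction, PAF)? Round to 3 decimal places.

PAF ≈ 0.644

p₁ = P(outcome | exposed) = 2278/4380 = 0.52009
p₀ = P(outcome | unexposed) = 507/3377 = 0.15013
Overall risk P(Y=1) = π·p₁ + (1−π)·p₀ = 0.735×0.52009 + 0.265×0.15013 = 0.42205.
Under exogeneity, PAF = [P(Y=1) − p₀] / P(Y=1).
PAF = (0.42205 − 0.15013) / 0.42205 ≈ 0.6443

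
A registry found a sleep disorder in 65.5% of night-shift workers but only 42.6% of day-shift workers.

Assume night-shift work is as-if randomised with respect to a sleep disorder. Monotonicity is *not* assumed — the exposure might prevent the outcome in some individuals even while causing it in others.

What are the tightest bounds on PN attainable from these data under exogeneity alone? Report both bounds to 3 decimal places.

p₁ = 0.655, p₀ = 0.426.
Under exogeneity alone the bounds on PN are max{0,(p₁−p₀)/p₁} ≤ PN ≤ min{1,(1−p₀)/p₁}.
  lower = (p₁ − p₀)/p₁ = 0.229 / 0.655 ≈ 0.3496
  upper = min{1, (1 − p₀)/p₁} = 0.574 / 0.655 ≈ 0.8763

0.350 ≤ PN ≤ 0.876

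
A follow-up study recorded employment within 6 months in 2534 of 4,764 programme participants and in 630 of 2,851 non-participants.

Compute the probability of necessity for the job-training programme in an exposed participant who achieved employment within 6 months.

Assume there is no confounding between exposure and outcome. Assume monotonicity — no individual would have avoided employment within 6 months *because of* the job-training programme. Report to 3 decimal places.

PN ≈ 0.585

p₁ = P(outcome | exposed) = 2534/4764 = 0.53191
p₀ = P(outcome | unexposed) = 630/2851 = 0.22098
Under exogeneity and monotonicity, PN = (p₁ − p₀) / p₁.
PN = (0.53191 − 0.22098) / 0.53191 = 0.31093 / 0.53191 ≈ 0.5846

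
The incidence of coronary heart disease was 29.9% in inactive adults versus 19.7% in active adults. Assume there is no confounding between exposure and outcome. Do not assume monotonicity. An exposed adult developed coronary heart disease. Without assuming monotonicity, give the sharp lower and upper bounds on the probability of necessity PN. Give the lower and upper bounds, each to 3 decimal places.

p₁ = 0.299, p₀ = 0.197.
Under exogeneity alone the bounds on PN are max{0,(p₁−p₀)/p₁} ≤ PN ≤ min{1,(1−p₀)/p₁}.
  lower = (p₁ − p₀)/p₁ = 0.102 / 0.299 ≈ 0.3411
  upper = min{1, (1 − p₀)/p₁} = 0.803 / 0.299 ≈ 2.6856 → capped at 1

0.341 ≤ PN ≤ 1.000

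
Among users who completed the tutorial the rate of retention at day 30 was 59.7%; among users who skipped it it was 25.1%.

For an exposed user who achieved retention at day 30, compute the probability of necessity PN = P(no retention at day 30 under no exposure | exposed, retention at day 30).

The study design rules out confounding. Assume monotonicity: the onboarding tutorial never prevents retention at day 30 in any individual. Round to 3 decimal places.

PN ≈ 0.580

p₁ = 0.597, p₀ = 0.251.
Under exogeneity and monotonicity, PN = (p₁ − p₀) / p₁.
PN = (0.597 − 0.251) / 0.597 = 0.346 / 0.597 ≈ 0.5796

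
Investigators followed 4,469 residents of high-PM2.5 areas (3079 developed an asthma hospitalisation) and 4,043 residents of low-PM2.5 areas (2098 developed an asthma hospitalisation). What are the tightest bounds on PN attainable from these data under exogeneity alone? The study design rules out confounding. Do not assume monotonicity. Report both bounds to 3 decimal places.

p₁ = P(outcome | exposed) = 3079/4469 = 0.68897
p₀ = P(outcome | unexposed) = 2098/4043 = 0.51892
Under exogeneity alone the bounds on PN are max{0,(p₁−p₀)/p₁} ≤ PN ≤ min{1,(1−p₀)/p₁}.
  lower = (p₁ − p₀)/p₁ = 0.17005 / 0.68897 ≈ 0.2468
  upper = min{1, (1 − p₀)/p₁} = 0.48108 / 0.68897 ≈ 0.6983

0.247 ≤ PN ≤ 0.698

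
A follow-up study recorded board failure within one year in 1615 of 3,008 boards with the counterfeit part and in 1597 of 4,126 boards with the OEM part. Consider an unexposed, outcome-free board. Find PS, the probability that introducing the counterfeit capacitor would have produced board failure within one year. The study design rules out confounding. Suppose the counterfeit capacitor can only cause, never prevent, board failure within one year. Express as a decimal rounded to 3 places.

p₁ = P(outcome | exposed) = 1615/3008 = 0.5369
p₀ = P(outcome | unexposed) = 1597/4126 = 0.38706
Under exogeneity and monotonicity, PS = (p₁ − p₀) / (1 − p₀).
PS = (0.5369 − 0.38706) / (1 − 0.38706) = 0.14984 / 0.61294 ≈ 0.2445

PS ≈ 0.244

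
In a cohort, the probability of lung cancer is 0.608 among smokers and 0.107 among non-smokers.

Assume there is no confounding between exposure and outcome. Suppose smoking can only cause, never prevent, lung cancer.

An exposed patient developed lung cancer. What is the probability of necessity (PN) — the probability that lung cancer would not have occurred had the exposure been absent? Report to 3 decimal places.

Let p₁ = 0.608, p₀ = 0.107.
Under exogeneity and monotonicity, PN = (p₁ − p₀) / p₁.
PN = (0.608 − 0.107) / 0.608 = 0.501 / 0.608 ≈ 0.8240

PN ≈ 0.824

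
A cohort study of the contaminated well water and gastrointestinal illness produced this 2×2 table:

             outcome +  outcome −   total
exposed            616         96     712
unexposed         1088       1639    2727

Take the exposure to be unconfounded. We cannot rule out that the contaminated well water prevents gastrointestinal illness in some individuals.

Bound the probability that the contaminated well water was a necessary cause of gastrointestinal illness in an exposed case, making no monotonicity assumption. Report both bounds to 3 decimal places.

0.539 ≤ PN ≤ 0.695

p₁ = P(outcome | exposed) = 616/712 = 0.86517
p₀ = P(outcome | unexposed) = 1088/2727 = 0.39897
Under exogeneity alone the bounds on PN are max{0,(p₁−p₀)/p₁} ≤ PN ≤ min{1,(1−p₀)/p₁}.
  lower = (p₁ − p₀)/p₁ = 0.4662 / 0.86517 ≈ 0.5388
  upper = min{1, (1 − p₀)/p₁} = 0.60103 / 0.86517 ≈ 0.6947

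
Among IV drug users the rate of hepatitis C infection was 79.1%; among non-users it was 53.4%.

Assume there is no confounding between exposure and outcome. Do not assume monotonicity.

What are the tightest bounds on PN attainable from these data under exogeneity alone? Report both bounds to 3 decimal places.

p₁ = 0.791, p₀ = 0.534.
Under exogeneity alone the bounds on PN are max{0,(p₁−p₀)/p₁} ≤ PN ≤ min{1,(1−p₀)/p₁}.
  lower = (p₁ − p₀)/p₁ = 0.257 / 0.791 ≈ 0.3249
  upper = min{1, (1 − p₀)/p₁} = 0.466 / 0.791 ≈ 0.5891

0.325 ≤ PN ≤ 0.589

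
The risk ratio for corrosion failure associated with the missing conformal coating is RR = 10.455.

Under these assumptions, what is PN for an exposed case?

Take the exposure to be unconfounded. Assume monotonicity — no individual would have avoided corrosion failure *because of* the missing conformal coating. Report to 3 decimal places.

Under exogeneity and monotonicity, PN = (RR − 1) / RR = 1 − 1/RR.
PN = (10.455 − 1) / 10.455 = 9.455 / 10.455 ≈ 0.9044

PN ≈ 0.904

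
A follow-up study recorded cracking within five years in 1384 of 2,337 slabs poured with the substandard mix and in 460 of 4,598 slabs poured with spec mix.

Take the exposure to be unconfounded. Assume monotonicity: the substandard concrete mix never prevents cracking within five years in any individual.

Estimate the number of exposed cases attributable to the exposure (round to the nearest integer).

p₁ = P(outcome | exposed) = 1384/2337 = 0.59221
p₀ = P(outcome | unexposed) = 460/4598 = 0.10004
PN = (p₁ − p₀)/p₁ = (0.59221 − 0.10004) / 0.59221 ≈ 0.83107.
Attributable cases ≈ PN × (exposed cases) = 0.83107 × 1384 ≈ 1150.20.

about 1150 cases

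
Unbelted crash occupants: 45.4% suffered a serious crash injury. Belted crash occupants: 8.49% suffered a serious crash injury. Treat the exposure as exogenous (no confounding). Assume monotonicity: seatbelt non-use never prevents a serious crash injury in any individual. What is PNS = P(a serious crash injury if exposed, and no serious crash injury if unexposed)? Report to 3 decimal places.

p₁ = 0.454, p₀ = 0.0849.
Under exogeneity and monotonicity, PNS = p₁ − p₀.
PNS = 0.454 − 0.0849 = 0.3691

PNS ≈ 0.369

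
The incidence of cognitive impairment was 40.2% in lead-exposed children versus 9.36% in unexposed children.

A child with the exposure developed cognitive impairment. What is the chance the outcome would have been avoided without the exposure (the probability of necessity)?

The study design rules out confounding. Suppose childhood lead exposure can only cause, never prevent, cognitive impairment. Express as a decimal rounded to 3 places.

PN ≈ 0.767

p₁ = 0.402, p₀ = 0.0936.
Under exogeneity and monotonicity, PN = (p₁ − p₀) / p₁.
PN = (0.402 − 0.0936) / 0.402 = 0.3084 / 0.402 ≈ 0.7672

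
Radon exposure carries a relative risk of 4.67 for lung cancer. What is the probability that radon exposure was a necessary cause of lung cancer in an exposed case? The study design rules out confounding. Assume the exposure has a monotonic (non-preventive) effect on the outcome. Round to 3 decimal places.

PN ≈ 0.786

Under exogeneity and monotonicity, PN = (RR − 1) / RR = 1 − 1/RR.
PN = (4.67 − 1) / 4.67 = 3.67 / 4.67 ≈ 0.7859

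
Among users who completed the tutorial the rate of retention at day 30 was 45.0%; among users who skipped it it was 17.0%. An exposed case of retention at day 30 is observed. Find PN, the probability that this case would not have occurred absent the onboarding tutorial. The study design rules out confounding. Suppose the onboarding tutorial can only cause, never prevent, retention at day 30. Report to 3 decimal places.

p₁ = 0.45, p₀ = 0.17.
Under exogeneity and monotonicity, PN = (p₁ − p₀) / p₁.
PN = (0.45 − 0.17) / 0.45 = 0.28 / 0.45 ≈ 0.6222

PN ≈ 0.622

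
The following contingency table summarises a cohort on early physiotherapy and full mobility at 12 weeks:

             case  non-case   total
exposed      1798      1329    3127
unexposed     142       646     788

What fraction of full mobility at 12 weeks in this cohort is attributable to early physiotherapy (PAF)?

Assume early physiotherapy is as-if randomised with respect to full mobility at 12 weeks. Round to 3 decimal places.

p₁ = P(outcome | exposed) = 1798/3127 = 0.57499
p₀ = P(outcome | unexposed) = 142/788 = 0.1802
Exposure prevalence π = 3127/3915 = 0.79872; overall risk P(Y=1) = 0.49553.
Under exogeneity, PAF = [P(Y=1) − p₀]/P(Y=1).
PAF = (0.49553 − 0.1802) / 0.49553 ≈ 0.6363

PAF ≈ 0.636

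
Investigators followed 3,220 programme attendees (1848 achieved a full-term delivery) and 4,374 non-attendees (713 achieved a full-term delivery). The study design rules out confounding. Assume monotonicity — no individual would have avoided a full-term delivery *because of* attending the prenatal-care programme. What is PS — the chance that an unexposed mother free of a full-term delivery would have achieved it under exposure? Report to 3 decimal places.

p₁ = P(outcome | exposed) = 1848/3220 = 0.57391
p₀ = P(outcome | unexposed) = 713/4374 = 0.16301
Under exogeneity and monotonicity, PS = (p₁ − p₀) / (1 − p₀).
PS = (0.57391 − 0.16301) / (1 − 0.16301) = 0.4109 / 0.83699 ≈ 0.4909

PS ≈ 0.491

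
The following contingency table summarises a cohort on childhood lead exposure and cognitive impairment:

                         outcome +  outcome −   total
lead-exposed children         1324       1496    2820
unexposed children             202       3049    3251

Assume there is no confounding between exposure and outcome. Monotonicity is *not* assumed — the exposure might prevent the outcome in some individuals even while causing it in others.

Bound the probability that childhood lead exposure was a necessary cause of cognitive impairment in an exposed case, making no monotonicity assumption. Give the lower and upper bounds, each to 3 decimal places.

p₁ = P(outcome | exposed) = 1324/2820 = 0.4695
p₀ = P(outcome | unexposed) = 202/3251 = 0.062135
Under exogeneity alone the bounds on PN are max{0,(p₁−p₀)/p₁} ≤ PN ≤ min{1,(1−p₀)/p₁}.
  lower = (p₁ − p₀)/p₁ = 0.40737 / 0.4695 ≈ 0.8677
  upper = min{1, (1 − p₀)/p₁} = 0.93787 / 0.4695 ≈ 1.9976 → capped at 1

0.868 ≤ PN ≤ 1.000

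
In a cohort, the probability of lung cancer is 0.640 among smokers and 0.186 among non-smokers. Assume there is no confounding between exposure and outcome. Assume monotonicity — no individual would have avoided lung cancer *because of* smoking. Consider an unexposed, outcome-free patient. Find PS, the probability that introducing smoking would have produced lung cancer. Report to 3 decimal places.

PS ≈ 0.558

Let p₁ = 0.64, p₀ = 0.186.
Under exogeneity and monotonicity, PS = (p₁ − p₀) / (1 − p₀).
PS = (0.64 − 0.186) / (1 − 0.186) = 0.454 / 0.814 ≈ 0.5577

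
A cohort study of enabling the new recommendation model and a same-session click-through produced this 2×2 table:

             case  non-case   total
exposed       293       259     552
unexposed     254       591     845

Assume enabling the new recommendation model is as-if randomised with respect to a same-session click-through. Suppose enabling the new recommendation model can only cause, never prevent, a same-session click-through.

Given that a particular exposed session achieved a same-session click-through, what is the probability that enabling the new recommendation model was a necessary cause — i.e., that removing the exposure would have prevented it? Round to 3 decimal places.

PN ≈ 0.434

p₁ = P(outcome | exposed) = 293/552 = 0.5308
p₀ = P(outcome | unexposed) = 254/845 = 0.30059
Under exogeneity and monotonicity, PN = (p₁ − p₀) / p₁.
PN = (0.5308 − 0.30059) / 0.5308 = 0.23021 / 0.5308 ≈ 0.4337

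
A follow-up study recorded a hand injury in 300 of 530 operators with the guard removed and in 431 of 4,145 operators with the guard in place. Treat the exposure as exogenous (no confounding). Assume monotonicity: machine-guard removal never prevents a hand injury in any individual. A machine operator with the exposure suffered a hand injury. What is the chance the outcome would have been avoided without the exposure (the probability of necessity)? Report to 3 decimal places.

p₁ = P(outcome | exposed) = 300/530 = 0.56604
p₀ = P(outcome | unexposed) = 431/4145 = 0.10398
Under exogeneity and monotonicity, PN = (p₁ − p₀) / p₁.
PN = (0.56604 − 0.10398) / 0.56604 = 0.46206 / 0.56604 ≈ 0.8163

PN ≈ 0.816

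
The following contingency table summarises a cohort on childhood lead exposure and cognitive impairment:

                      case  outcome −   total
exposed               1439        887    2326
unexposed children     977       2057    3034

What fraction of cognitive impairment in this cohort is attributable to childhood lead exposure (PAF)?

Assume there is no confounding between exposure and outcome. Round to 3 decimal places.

PAF ≈ 0.286

p₁ = P(outcome | exposed) = 1439/2326 = 0.61866
p₀ = P(outcome | unexposed) = 977/3034 = 0.32202
Exposure prevalence π = 2326/5360 = 0.43396; overall risk P(Y=1) = 0.45075.
Under exogeneity, PAF = [P(Y=1) − p₀]/P(Y=1).
PAF = (0.45075 − 0.32202) / 0.45075 ≈ 0.2856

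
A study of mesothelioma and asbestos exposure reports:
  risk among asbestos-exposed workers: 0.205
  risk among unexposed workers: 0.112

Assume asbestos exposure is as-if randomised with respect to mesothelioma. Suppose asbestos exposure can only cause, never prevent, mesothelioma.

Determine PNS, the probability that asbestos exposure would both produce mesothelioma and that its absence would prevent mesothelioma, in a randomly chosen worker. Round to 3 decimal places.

PNS ≈ 0.093

Let p₁ = 0.205, p₀ = 0.112.
Under exogeneity and monotonicity, PNS = p₁ − p₀.
PNS = 0.205 − 0.112 = 0.093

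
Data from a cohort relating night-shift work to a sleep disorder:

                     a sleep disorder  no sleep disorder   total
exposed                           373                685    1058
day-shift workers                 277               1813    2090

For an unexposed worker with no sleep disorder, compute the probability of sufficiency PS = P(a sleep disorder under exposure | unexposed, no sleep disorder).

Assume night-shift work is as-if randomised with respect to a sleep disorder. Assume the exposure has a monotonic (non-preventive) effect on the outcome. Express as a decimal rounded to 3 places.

PS ≈ 0.254

p₁ = P(outcome | exposed) = 373/1058 = 0.35255
p₀ = P(outcome | unexposed) = 277/2090 = 0.13254
Under exogeneity and monotonicity, PS = (p₁ − p₀) / (1 − p₀).
PS = (0.35255 − 0.13254) / (1 − 0.13254) = 0.22002 / 0.86746 ≈ 0.2536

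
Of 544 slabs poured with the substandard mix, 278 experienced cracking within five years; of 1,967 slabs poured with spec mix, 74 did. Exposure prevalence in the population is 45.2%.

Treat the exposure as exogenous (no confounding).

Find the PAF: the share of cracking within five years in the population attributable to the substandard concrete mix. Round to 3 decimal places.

PAF ≈ 0.850

p₁ = P(outcome | exposed) = 278/544 = 0.51103
p₀ = P(outcome | unexposed) = 74/1967 = 0.037621
Overall risk P(Y=1) = π·p₁ + (1−π)·p₀ = 0.452×0.51103 + 0.548×0.037621 = 0.2516.
Under exogeneity, PAF = [P(Y=1) − p₀] / P(Y=1).
PAF = (0.2516 − 0.037621) / 0.2516 ≈ 0.8505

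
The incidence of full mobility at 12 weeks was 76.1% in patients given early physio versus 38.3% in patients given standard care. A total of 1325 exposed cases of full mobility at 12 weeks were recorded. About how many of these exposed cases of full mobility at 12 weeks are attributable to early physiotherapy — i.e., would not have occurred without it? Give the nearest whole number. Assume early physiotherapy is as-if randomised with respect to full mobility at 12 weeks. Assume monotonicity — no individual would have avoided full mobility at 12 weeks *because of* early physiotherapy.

p₁ = 0.761, p₀ = 0.383.
PN = (p₁ − p₀)/p₁ = (0.761 − 0.383) / 0.761 ≈ 0.49671.
Attributable cases ≈ PN × (exposed cases) = 0.49671 × 1325 ≈ 658.15.

about 658 cases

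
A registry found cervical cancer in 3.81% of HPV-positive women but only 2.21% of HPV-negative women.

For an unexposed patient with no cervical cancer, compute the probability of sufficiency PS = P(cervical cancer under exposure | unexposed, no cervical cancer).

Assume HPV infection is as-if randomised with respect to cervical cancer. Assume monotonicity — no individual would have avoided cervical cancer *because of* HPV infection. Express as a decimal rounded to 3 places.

PS ≈ 0.016

p₁ = 0.0381, p₀ = 0.0221.
Under exogeneity and monotonicity, PS = (p₁ − p₀) / (1 − p₀).
PS = (0.0381 − 0.0221) / (1 − 0.0221) = 0.016 / 0.9779 ≈ 0.0164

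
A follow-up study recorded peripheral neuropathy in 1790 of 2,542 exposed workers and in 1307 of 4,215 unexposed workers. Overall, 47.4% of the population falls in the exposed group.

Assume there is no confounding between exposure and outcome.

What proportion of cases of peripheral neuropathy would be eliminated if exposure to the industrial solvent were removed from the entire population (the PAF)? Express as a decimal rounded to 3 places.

p₁ = P(outcome | exposed) = 1790/2542 = 0.70417
p₀ = P(outcome | unexposed) = 1307/4215 = 0.31008
Overall risk P(Y=1) = π·p₁ + (1−π)·p₀ = 0.474×0.70417 + 0.526×0.31008 = 0.49688.
Under exogeneity, PAF = [P(Y=1) − p₀] / P(Y=1).
PAF = (0.49688 − 0.31008) / 0.49688 ≈ 0.3759

PAF ≈ 0.376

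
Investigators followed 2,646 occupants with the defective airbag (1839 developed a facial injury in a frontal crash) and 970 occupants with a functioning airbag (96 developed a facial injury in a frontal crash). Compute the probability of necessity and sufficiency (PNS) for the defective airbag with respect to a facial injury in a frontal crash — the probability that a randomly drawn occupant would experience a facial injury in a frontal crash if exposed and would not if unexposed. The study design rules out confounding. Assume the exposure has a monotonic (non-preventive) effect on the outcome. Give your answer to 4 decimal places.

p₁ = P(outcome | exposed) = 1839/2646 = 0.69501
p₀ = P(outcome | unexposed) = 96/970 = 0.098969
Under exogeneity and monotonicity, PNS = p₁ − p₀.
PNS = 0.69501 − 0.098969 = 0.59604

PNS ≈ 0.5960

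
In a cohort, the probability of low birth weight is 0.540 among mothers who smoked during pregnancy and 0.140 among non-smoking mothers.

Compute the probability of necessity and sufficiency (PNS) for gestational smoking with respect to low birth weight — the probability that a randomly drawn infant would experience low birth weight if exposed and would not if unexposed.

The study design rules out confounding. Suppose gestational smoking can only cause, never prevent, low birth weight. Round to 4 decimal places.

Let p₁ = 0.54, p₀ = 0.14.
Under exogeneity and monotonicity, PNS = p₁ − p₀.
PNS = 0.54 − 0.14 = 0.4

PNS ≈ 0.4000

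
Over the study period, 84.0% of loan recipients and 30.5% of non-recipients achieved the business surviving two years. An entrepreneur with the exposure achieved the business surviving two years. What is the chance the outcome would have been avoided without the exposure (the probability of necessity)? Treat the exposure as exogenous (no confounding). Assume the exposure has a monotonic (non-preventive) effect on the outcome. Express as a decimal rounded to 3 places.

p₁ = 0.84, p₀ = 0.305.
Under exogeneity and monotonicity, PN = (p₁ − p₀) / p₁.
PN = (0.84 − 0.305) / 0.84 = 0.535 / 0.84 ≈ 0.6369

PN ≈ 0.637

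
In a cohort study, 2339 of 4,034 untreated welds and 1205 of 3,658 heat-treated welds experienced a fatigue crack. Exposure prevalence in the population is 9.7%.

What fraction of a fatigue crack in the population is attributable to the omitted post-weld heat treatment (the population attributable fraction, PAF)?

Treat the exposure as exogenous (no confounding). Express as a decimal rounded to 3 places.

p₁ = P(outcome | exposed) = 2339/4034 = 0.57982
p₀ = P(outcome | unexposed) = 1205/3658 = 0.32941
Overall risk P(Y=1) = π·p₁ + (1−π)·p₀ = 0.097×0.57982 + 0.903×0.32941 = 0.3537.
Under exogeneity, PAF = [P(Y=1) − p₀] / P(Y=1).
PAF = (0.3537 − 0.32941) / 0.3537 ≈ 0.0687

PAF ≈ 0.069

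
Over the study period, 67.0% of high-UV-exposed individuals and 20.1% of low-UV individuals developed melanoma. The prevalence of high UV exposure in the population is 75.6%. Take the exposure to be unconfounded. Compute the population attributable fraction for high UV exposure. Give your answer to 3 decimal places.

PAF ≈ 0.638

p₁ = 0.67, p₀ = 0.201.
Overall risk P(Y=1) = π·p₁ + (1−π)·p₀ = 0.756×0.67 + 0.244×0.201 = 0.55556.
Under exogeneity, PAF = [P(Y=1) − p₀] / P(Y=1).
PAF = (0.55556 − 0.201) / 0.55556 ≈ 0.6382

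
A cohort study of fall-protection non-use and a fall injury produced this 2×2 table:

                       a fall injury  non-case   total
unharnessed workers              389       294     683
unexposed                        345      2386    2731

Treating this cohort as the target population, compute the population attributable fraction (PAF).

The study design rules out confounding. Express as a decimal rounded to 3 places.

p₁ = P(outcome | exposed) = 389/683 = 0.56955
p₀ = P(outcome | unexposed) = 345/2731 = 0.12633
Exposure prevalence π = 683/3414 = 0.20006; overall risk P(Y=1) = 0.215.
Under exogeneity, PAF = [P(Y=1) − p₀]/P(Y=1).
PAF = (0.215 − 0.12633) / 0.215 ≈ 0.4124

PAF ≈ 0.412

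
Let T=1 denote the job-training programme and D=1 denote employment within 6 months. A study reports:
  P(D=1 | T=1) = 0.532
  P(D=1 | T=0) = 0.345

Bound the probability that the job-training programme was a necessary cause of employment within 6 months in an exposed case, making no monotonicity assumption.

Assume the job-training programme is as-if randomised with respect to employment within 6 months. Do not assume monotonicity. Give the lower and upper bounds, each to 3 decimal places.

Let p₁ = 0.532, p₀ = 0.345.
Under exogeneity alone the bounds on PN are max{0,(p₁−p₀)/p₁} ≤ PN ≤ min{1,(1−p₀)/p₁}.
  lower = (p₁ − p₀)/p₁ = 0.187 / 0.532 ≈ 0.3515
  upper = min{1, (1 − p₀)/p₁} = 0.655 / 0.532 ≈ 1.2312 → capped at 1

0.352 ≤ PN ≤ 1.000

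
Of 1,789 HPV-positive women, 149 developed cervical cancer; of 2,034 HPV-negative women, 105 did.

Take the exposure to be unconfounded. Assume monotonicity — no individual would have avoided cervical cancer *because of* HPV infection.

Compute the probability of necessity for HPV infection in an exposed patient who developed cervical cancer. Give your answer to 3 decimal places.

p₁ = P(outcome | exposed) = 149/1789 = 0.083287
p₀ = P(outcome | unexposed) = 105/2034 = 0.051622
Under exogeneity and monotonicity, PN = (p₁ − p₀) / p₁.
PN = (0.083287 − 0.051622) / 0.083287 = 0.031664 / 0.083287 ≈ 0.3802

PN ≈ 0.380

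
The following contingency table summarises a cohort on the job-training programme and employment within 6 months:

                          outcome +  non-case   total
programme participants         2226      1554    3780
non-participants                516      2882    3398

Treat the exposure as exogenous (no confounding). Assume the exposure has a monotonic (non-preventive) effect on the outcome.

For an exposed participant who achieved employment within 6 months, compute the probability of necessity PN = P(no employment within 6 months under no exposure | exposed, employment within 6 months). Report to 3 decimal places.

p₁ = P(outcome | exposed) = 2226/3780 = 0.58889
p₀ = P(outcome | unexposed) = 516/3398 = 0.15185
Under exogeneity and monotonicity, PN = (p₁ − p₀) / p₁.
PN = (0.58889 − 0.15185) / 0.58889 = 0.43703 / 0.58889 ≈ 0.7421

PN ≈ 0.742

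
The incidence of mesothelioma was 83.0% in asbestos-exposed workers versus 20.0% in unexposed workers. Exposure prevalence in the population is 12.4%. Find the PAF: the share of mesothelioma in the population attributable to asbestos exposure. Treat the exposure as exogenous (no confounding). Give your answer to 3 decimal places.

PAF ≈ 0.281

p₁ = 0.83, p₀ = 0.2.
Overall risk P(Y=1) = π·p₁ + (1−π)·p₀ = 0.124×0.83 + 0.876×0.2 = 0.27812.
Under exogeneity, PAF = [P(Y=1) − p₀] / P(Y=1).
PAF = (0.27812 − 0.2) / 0.27812 ≈ 0.2809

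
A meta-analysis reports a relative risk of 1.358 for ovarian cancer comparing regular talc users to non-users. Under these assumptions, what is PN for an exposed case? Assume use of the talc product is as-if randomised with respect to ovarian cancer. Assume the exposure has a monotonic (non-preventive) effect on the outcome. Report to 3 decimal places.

PN ≈ 0.264

Under exogeneity and monotonicity, PN = (RR − 1) / RR = 1 − 1/RR.
PN = (1.358 − 1) / 1.358 = 0.358 / 1.358 ≈ 0.2636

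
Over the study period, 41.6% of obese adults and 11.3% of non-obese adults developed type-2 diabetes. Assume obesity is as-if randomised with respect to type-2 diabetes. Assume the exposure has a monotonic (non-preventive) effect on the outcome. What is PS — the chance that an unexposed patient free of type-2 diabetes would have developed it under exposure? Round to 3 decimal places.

p₁ = 0.416, p₀ = 0.113.
Under exogeneity and monotonicity, PS = (p₁ − p₀) / (1 − p₀).
PS = (0.416 − 0.113) / (1 − 0.113) = 0.303 / 0.887 ≈ 0.3416

PS ≈ 0.342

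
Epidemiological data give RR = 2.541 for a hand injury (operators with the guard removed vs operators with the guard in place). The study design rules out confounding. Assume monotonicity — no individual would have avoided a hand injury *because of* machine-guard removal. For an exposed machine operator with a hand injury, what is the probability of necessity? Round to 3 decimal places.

PN ≈ 0.606

Under exogeneity and monotonicity, PN = (RR − 1) / RR = 1 − 1/RR.
PN = (2.541 − 1) / 2.541 = 1.541 / 2.541 ≈ 0.6065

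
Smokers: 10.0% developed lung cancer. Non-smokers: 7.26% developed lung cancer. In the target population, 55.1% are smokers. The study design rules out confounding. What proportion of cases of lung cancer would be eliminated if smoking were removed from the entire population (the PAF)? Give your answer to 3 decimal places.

PAF ≈ 0.172

p₁ = 0.1, p₀ = 0.0726.
Overall risk P(Y=1) = π·p₁ + (1−π)·p₀ = 0.551×0.1 + 0.449×0.0726 = 0.087697.
Under exogeneity, PAF = [P(Y=1) − p₀] / P(Y=1).
PAF = (0.087697 − 0.0726) / 0.087697 ≈ 0.1722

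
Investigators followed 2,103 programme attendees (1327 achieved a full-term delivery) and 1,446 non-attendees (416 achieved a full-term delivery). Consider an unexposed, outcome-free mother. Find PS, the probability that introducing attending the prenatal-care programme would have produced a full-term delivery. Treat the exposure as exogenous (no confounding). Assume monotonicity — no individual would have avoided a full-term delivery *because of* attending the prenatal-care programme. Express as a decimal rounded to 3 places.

p₁ = P(outcome | exposed) = 1327/2103 = 0.631
p₀ = P(outcome | unexposed) = 416/1446 = 0.28769
Under exogeneity and monotonicity, PS = (p₁ − p₀) / (1 − p₀).
PS = (0.631 − 0.28769) / (1 − 0.28769) = 0.34331 / 0.71231 ≈ 0.4820

PS ≈ 0.482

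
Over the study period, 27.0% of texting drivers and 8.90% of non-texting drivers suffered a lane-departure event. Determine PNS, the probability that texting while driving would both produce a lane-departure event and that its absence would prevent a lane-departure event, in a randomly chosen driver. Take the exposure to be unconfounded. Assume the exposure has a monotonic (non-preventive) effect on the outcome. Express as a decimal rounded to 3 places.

PNS ≈ 0.181

p₁ = 0.27, p₀ = 0.089.
Under exogeneity and monotonicity, PNS = p₁ − p₀.
PNS = 0.27 − 0.089 = 0.181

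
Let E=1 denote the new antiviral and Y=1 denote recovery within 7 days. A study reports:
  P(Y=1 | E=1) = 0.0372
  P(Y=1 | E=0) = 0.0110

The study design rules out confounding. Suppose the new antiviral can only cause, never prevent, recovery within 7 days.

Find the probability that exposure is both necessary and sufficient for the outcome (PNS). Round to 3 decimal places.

PNS ≈ 0.026

Let p₁ = 0.0372, p₀ = 0.011.
Under exogeneity and monotonicity, PNS = p₁ − p₀.
PNS = 0.0372 − 0.011 = 0.0262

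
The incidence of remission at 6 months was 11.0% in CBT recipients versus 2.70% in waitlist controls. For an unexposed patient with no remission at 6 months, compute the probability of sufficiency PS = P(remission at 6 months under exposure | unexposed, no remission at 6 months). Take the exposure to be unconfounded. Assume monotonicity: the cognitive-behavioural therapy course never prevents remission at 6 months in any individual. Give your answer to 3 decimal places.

PS ≈ 0.085

p₁ = 0.11, p₀ = 0.027.
Under exogeneity and monotonicity, PS = (p₁ − p₀) / (1 − p₀).
PS = (0.11 − 0.027) / (1 − 0.027) = 0.083 / 0.973 ≈ 0.0853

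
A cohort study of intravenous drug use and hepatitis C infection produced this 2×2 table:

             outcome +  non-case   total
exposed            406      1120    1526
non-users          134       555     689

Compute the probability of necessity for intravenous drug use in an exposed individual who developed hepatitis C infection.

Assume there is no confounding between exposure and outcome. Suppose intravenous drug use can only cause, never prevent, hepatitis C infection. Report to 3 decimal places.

p₁ = P(outcome | exposed) = 406/1526 = 0.26606
p₀ = P(outcome | unexposed) = 134/689 = 0.19448
Under exogeneity and monotonicity, PN = (p₁ − p₀) / p₁.
PN = (0.26606 − 0.19448) / 0.26606 = 0.07157 / 0.26606 ≈ 0.2690

PN ≈ 0.269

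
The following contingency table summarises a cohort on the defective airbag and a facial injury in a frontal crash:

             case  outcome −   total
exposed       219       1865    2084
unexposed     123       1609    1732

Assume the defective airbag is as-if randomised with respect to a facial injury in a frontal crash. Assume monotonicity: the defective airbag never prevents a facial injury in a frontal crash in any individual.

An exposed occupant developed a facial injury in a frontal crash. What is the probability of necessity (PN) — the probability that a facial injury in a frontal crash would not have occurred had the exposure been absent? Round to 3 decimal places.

PN ≈ 0.324

p₁ = P(outcome | exposed) = 219/2084 = 0.10509
p₀ = P(outcome | unexposed) = 123/1732 = 0.071016
Under exogeneity and monotonicity, PN = (p₁ − p₀) / p₁.
PN = (0.10509 − 0.071016) / 0.10509 = 0.03407 / 0.10509 ≈ 0.3242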